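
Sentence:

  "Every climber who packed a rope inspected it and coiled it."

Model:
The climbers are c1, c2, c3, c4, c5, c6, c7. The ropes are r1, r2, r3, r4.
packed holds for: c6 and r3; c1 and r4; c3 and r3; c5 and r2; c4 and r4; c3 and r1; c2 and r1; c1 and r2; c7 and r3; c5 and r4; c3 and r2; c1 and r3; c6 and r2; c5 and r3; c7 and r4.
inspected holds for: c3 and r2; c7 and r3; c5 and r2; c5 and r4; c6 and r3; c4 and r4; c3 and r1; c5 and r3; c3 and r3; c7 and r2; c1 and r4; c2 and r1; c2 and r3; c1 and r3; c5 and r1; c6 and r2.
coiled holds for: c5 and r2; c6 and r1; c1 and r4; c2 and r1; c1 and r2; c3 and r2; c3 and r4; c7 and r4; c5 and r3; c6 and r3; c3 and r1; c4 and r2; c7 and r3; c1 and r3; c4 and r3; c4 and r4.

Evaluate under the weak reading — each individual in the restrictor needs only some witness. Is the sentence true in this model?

"it" takes "a rope" as antecedent — a donkey pronoun bound across the clause boundary.
Weak reading: every climber c with some packed-rope has at least one packed-rope r such that inspected(c,r) ∧ coiled(c,r).
Per climber: c1:✓  c2:✓  c3:✓  c4:✓  c5:✓  c6:✓  c7:✓
Every climber in the restrictor has a witness.

True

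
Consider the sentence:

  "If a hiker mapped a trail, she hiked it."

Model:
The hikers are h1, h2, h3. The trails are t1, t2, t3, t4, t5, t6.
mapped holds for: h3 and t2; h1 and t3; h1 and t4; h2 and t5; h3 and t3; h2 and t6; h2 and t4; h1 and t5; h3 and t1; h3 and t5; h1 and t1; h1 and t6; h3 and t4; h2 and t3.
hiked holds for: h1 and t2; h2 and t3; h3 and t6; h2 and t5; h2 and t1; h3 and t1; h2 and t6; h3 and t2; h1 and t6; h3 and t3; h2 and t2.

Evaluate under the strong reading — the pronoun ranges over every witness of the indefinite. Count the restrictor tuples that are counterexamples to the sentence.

7

"it" takes "a trail" as antecedent — a donkey pronoun bound across the clause boundary.
Strong reading: for every (h,t) with mapped(h,t), hiked(h,t).
Restrictor pairs: (h1,t1) ✗  (h1,t3) ✗  (h1,t4) ✗  (h1,t5) ✗  (h1,t6) ✓  (h2,t3) ✓  (h2,t4) ✗  (h2,t5) ✓  (h2,t6) ✓  (h3,t1) ✓  (h3,t2) ✓  (h3,t3) ✓  (h3,t4) ✗  (h3,t5) ✗
Counterexamples (restrictor pairs failing the scope): 7.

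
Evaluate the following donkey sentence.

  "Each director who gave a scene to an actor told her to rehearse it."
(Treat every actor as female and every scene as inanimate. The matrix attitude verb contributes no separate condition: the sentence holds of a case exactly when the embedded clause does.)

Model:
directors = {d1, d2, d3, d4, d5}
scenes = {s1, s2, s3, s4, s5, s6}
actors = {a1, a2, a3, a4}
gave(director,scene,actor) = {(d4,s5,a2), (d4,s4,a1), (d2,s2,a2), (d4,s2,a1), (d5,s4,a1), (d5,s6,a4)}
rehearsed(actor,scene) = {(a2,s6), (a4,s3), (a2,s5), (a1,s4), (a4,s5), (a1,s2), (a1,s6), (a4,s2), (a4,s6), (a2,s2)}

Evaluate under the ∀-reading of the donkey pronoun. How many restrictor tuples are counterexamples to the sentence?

0

"her" takes "an actor" as antecedent and "it" takes "a scene"; both are donkey pronouns co-varying with the restrictor.
Strong reading: for every (d,s,a) with gave(d,s,a), rehearsed(a,s).
Restrictor triples: (d2,s2,a2)→rehearsed(a2,s2) ✓  (d4,s2,a1)→rehearsed(a1,s2) ✓  (d4,s4,a1)→rehearsed(a1,s4) ✓  (d4,s5,a2)→rehearsed(a2,s5) ✓  (d5,s4,a1)→rehearsed(a1,s4) ✓  (d5,s6,a4)→rehearsed(a4,s6) ✓
Counterexamples (restrictor triples failing the scope): 0.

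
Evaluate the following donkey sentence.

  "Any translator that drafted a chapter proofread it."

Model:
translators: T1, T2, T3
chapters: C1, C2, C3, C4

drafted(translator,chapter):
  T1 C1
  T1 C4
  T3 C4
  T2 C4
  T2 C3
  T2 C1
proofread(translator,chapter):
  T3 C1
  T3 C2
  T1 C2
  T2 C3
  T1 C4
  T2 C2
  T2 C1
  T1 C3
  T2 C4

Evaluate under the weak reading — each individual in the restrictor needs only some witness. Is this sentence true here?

"it" takes "a chapter" as antecedent — a donkey pronoun bound across the clause boundary.
Weak reading: every translator t with some drafted-chapter has at least one drafted-chapter c such that proofread(t,c).
Per translator: T1:✓  T2:✓  T3:✗
T3 has no witness among its drafted-chapters.

False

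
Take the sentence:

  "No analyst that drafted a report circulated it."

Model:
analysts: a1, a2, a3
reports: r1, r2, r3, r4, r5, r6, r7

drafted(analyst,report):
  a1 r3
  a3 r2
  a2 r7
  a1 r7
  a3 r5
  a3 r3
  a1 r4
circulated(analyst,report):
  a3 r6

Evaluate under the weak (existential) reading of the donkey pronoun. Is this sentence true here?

True

"it" takes "a report" as antecedent — a donkey pronoun bound across the clause boundary.
Truth condition: for no (a,r) with drafted(a,r) does circulated(a,r) hold.
Restrictor pairs — does the scope hold? (a1,r3):fails  (a1,r4):fails  (a1,r7):fails  (a2,r7):fails  (a3,r2):fails  (a3,r3):fails  (a3,r5):fails
Scope holds for no restrictor pair, so the sentence is true.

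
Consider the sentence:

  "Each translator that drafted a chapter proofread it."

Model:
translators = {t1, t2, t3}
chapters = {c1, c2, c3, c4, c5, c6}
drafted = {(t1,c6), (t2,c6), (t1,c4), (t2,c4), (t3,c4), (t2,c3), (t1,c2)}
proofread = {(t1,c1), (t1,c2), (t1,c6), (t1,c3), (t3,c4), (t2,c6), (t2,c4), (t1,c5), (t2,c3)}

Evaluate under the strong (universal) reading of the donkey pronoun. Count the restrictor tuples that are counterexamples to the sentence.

1

"it" takes "a chapter" as antecedent — a donkey pronoun bound across the clause boundary.
Strong reading: for every (t,c) with drafted(t,c), proofread(t,c).
Restrictor pairs: (t1,c2) ✓  (t1,c4) ✗  (t1,c6) ✓  (t2,c3) ✓  (t2,c4) ✓  (t2,c6) ✓  (t3,c4) ✓
Counterexamples (restrictor pairs failing the scope): 1.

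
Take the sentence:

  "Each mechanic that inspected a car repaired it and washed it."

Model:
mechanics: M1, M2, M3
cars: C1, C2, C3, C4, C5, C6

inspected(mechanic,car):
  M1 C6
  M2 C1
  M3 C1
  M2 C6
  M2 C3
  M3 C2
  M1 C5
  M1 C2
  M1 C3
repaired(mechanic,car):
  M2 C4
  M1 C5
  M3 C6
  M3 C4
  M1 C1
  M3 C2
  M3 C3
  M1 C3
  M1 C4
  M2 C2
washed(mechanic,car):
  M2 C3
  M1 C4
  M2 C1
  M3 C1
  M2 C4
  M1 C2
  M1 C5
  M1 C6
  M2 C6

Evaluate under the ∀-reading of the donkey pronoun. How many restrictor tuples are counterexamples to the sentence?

"it" takes "a car" as antecedent — a donkey pronoun bound across the clause boundary.
Strong reading: for every (m,c) with inspected(m,c), repaired(m,c) ∧ washed(m,c).
Restrictor pairs: (M1,C2) ✗  (M1,C3) ✗  (M1,C5) ✓  (M1,C6) ✗  (M2,C1) ✗  (M2,C3) ✗  (M2,C6) ✗  (M3,C1) ✗  (M3,C2) ✗
Counterexamples (restrictor pairs failing the scope): 8.

8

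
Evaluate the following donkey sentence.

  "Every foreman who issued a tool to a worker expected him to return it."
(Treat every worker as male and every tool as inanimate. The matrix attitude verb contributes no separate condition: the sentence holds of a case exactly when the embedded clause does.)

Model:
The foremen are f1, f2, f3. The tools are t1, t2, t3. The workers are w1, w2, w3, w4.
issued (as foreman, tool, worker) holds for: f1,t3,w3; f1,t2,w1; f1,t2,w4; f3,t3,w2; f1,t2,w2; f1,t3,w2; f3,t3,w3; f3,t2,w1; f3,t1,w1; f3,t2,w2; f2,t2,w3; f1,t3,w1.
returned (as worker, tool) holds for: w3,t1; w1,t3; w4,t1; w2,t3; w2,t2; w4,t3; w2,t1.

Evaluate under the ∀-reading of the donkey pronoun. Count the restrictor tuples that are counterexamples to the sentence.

7

"him" takes "a worker" as antecedent and "it" takes "a tool"; both are donkey pronouns co-varying with the restrictor.
Strong reading: for every (f,t,w) with issued(f,t,w), returned(w,t).
Restrictor triples: (f1,t2,w1)→returned(w1,t2) ✗  (f1,t2,w2)→returned(w2,t2) ✓  (f1,t2,w4)→returned(w4,t2) ✗  (f1,t3,w1)→returned(w1,t3) ✓  (f1,t3,w2)→returned(w2,t3) ✓  (f1,t3,w3)→returned(w3,t3) ✗  (f2,t2,w3)→returned(w3,t2) ✗  (f3,t1,w1)→returned(w1,t1) ✗  (f3,t2,w1)→returned(w1,t2) ✗  (f3,t2,w2)→returned(w2,t2) ✓  (f3,t3,w2)→returned(w2,t3) ✓  (f3,t3,w3)→returned(w3,t3) ✗
Counterexamples (restrictor triples failing the scope): 7.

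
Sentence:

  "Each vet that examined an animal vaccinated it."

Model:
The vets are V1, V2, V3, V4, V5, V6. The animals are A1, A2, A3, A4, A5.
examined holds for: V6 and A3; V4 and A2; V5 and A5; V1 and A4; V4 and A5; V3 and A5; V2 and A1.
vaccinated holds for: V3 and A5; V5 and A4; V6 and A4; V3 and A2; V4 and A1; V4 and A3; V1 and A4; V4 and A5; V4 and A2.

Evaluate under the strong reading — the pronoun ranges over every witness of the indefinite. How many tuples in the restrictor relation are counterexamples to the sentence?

"it" takes "an animal" as antecedent — a donkey pronoun bound across the clause boundary.
Strong reading: for every (v,a) with examined(v,a), vaccinated(v,a).
Restrictor pairs: (V1,A4) ✓  (V2,A1) ✗  (V3,A5) ✓  (V4,A2) ✓  (V4,A5) ✓  (V5,A5) ✗  (V6,A3) ✗
Counterexamples (restrictor pairs failing the scope): 3.

3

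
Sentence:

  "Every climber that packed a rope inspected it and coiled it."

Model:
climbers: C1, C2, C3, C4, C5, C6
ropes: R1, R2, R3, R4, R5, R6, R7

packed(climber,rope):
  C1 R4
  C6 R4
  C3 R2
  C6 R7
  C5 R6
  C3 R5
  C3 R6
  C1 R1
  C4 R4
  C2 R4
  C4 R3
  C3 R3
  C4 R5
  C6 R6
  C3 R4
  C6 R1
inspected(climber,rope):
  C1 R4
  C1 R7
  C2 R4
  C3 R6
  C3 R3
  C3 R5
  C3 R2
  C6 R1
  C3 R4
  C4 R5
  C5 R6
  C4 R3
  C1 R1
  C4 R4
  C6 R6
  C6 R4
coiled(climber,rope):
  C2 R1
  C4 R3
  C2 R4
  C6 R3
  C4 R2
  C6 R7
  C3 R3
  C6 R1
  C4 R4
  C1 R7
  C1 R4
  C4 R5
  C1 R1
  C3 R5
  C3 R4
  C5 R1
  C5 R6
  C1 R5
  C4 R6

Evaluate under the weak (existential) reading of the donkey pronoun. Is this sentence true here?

"it" takes "a rope" as antecedent — a donkey pronoun bound across the clause boundary.
Weak reading: every climber c with some packed-rope has at least one packed-rope r such that inspected(c,r) ∧ coiled(c,r).
Per climber: C1:✓  C2:✓  C3:✓  C4:✓  C5:✓  C6:✓
Every climber in the restrictor has a witness.

True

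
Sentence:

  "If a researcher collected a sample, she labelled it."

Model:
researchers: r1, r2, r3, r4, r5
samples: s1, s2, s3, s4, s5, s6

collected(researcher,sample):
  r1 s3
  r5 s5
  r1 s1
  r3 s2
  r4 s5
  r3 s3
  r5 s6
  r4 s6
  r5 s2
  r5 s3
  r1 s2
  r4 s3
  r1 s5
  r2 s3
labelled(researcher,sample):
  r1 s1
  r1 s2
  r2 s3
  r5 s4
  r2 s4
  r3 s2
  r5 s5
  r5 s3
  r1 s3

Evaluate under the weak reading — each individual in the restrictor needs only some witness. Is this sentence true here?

False

"it" takes "a sample" as antecedent — a donkey pronoun bound across the clause boundary.
Weak reading: every researcher r with some collected-sample has at least one collected-sample s such that labelled(r,s).
Per researcher: r1:✓  r2:✓  r3:✓  r4:✗  r5:✓
r4 has no witness among its collected-samples.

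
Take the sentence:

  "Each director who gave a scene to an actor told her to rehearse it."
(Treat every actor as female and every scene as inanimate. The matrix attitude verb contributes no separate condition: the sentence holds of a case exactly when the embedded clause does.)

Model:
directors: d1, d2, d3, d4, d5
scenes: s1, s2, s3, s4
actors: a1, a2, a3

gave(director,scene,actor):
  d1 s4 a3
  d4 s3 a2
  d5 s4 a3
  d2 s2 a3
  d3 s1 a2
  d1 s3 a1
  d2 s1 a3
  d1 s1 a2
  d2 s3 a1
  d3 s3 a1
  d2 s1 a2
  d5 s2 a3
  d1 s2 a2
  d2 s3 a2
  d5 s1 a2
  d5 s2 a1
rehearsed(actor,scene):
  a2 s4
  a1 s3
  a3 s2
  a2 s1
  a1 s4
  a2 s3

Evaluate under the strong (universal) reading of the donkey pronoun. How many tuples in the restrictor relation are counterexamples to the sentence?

5

"her" takes "an actor" as antecedent and "it" takes "a scene"; both are donkey pronouns co-varying with the restrictor.
Strong reading: for every (d,s,a) with gave(d,s,a), rehearsed(a,s).
Restrictor triples: (d1,s1,a2)→rehearsed(a2,s1) ✓  (d1,s2,a2)→rehearsed(a2,s2) ✗  (d1,s3,a1)→rehearsed(a1,s3) ✓  (d1,s4,a3)→rehearsed(a3,s4) ✗  (d2,s1,a2)→rehearsed(a2,s1) ✓  (d2,s1,a3)→rehearsed(a3,s1) ✗  (d2,s2,a3)→rehearsed(a3,s2) ✓  (d2,s3,a1)→rehearsed(a1,s3) ✓  (d2,s3,a2)→rehearsed(a2,s3) ✓  (d3,s1,a2)→rehearsed(a2,s1) ✓  (d3,s3,a1)→rehearsed(a1,s3) ✓  (d4,s3,a2)→rehearsed(a2,s3) ✓  (d5,s1,a2)→rehearsed(a2,s1) ✓  (d5,s2,a1)→rehearsed(a1,s2) ✗  (d5,s2,a3)→rehearsed(a3,s2) ✓  (d5,s4,a3)→rehearsed(a3,s4) ✗
Counterexamples (restrictor triples failing the scope): 5.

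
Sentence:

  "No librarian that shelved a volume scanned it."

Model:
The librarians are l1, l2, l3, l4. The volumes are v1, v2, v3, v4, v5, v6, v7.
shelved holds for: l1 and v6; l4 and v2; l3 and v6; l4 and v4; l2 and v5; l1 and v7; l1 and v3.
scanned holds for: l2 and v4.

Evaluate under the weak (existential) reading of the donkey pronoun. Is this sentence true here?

"it" takes "a volume" as antecedent — a donkey pronoun bound across the clause boundary.
Truth condition: for no (l,v) with shelved(l,v) does scanned(l,v) hold.
Restrictor pairs — does the scope hold? (l1,v3):fails  (l1,v6):fails  (l1,v7):fails  (l2,v5):fails  (l3,v6):fails  (l4,v2):fails  (l4,v4):fails
Scope holds for no restrictor pair, so the sentence is true.

True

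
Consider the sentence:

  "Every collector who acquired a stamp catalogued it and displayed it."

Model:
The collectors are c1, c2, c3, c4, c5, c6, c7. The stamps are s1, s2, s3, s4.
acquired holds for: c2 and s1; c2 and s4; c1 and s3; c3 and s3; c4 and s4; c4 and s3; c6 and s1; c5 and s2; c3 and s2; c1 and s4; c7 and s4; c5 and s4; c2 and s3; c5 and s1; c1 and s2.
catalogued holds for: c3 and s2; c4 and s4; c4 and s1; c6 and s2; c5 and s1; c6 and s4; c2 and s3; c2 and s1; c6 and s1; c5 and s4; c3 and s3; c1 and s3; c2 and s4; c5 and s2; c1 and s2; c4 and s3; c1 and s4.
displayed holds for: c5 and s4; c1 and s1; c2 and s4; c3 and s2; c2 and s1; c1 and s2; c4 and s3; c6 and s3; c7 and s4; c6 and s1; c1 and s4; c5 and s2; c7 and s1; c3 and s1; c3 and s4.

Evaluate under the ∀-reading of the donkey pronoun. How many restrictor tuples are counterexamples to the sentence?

"it" takes "a stamp" as antecedent — a donkey pronoun bound across the clause boundary.
Strong reading: for every (c,s) with acquired(c,s), catalogued(c,s) ∧ displayed(c,s).
Restrictor pairs: (c1,s2) ✓  (c1,s3) ✗  (c1,s4) ✓  (c2,s1) ✓  (c2,s3) ✗  (c2,s4) ✓  (c3,s2) ✓  (c3,s3) ✗  (c4,s3) ✓  (c4,s4) ✗  (c5,s1) ✗  (c5,s2) ✓  (c5,s4) ✓  (c6,s1) ✓  (c7,s4) ✗
Counterexamples (restrictor pairs failing the scope): 6.

6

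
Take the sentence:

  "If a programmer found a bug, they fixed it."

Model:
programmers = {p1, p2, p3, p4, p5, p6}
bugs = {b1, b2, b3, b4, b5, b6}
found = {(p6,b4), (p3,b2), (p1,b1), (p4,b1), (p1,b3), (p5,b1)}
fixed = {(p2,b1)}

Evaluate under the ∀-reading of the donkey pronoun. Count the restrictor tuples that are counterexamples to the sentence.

6

"it" takes "a bug" as antecedent — a donkey pronoun bound across the clause boundary.
Strong reading: for every (p,b) with found(p,b), fixed(p,b).
Restrictor pairs: (p1,b1) ✗  (p1,b3) ✗  (p3,b2) ✗  (p4,b1) ✗  (p5,b1) ✗  (p6,b4) ✗
Counterexamples (restrictor pairs failing the scope): 6.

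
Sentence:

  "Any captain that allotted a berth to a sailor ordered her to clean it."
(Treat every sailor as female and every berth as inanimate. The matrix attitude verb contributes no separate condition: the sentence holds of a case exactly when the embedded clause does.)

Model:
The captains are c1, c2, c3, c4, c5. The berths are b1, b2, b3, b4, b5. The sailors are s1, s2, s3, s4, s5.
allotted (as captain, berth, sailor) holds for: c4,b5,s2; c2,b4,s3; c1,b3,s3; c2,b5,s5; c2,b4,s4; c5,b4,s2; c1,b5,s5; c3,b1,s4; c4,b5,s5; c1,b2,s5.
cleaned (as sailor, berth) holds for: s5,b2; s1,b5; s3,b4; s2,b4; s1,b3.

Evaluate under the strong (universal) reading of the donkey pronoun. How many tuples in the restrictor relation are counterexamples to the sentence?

7

"her" takes "a sailor" as antecedent and "it" takes "a berth"; both are donkey pronouns co-varying with the restrictor.
Strong reading: for every (c,b,s) with allotted(c,b,s), cleaned(s,b).
Restrictor triples: (c1,b2,s5)→cleaned(s5,b2) ✓  (c1,b3,s3)→cleaned(s3,b3) ✗  (c1,b5,s5)→cleaned(s5,b5) ✗  (c2,b4,s3)→cleaned(s3,b4) ✓  (c2,b4,s4)→cleaned(s4,b4) ✗  (c2,b5,s5)→cleaned(s5,b5) ✗  (c3,b1,s4)→cleaned(s4,b1) ✗  (c4,b5,s2)→cleaned(s2,b5) ✗  (c4,b5,s5)→cleaned(s5,b5) ✗  (c5,b4,s2)→cleaned(s2,b4) ✓
Counterexamples (restrictor triples failing the scope): 7.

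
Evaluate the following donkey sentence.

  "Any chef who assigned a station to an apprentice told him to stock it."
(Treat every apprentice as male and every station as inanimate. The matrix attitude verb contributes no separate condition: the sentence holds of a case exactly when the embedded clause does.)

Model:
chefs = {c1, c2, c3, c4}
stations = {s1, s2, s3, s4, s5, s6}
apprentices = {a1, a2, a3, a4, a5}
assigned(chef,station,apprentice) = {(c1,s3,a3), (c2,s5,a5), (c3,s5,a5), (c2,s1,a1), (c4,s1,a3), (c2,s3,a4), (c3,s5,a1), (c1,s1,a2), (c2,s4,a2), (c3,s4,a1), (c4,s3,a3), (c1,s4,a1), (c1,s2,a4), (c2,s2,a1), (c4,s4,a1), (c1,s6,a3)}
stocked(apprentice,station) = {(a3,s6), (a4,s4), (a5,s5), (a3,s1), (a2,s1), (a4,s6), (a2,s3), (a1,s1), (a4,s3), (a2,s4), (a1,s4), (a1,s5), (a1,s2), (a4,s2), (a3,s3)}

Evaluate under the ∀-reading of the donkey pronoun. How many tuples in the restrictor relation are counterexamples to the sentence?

"him" takes "an apprentice" as antecedent and "it" takes "a station"; both are donkey pronouns co-varying with the restrictor.
Strong reading: for every (c,s,a) with assigned(c,s,a), stocked(a,s).
Restrictor triples: (c1,s1,a2)→stocked(a2,s1) ✓  (c1,s2,a4)→stocked(a4,s2) ✓  (c1,s3,a3)→stocked(a3,s3) ✓  (c1,s4,a1)→stocked(a1,s4) ✓  (c1,s6,a3)→stocked(a3,s6) ✓  (c2,s1,a1)→stocked(a1,s1) ✓  (c2,s2,a1)→stocked(a1,s2) ✓  (c2,s3,a4)→stocked(a4,s3) ✓  (c2,s4,a2)→stocked(a2,s4) ✓  (c2,s5,a5)→stocked(a5,s5) ✓  (c3,s4,a1)→stocked(a1,s4) ✓  (c3,s5,a1)→stocked(a1,s5) ✓  (c3,s5,a5)→stocked(a5,s5) ✓  (c4,s1,a3)→stocked(a3,s1) ✓  (c4,s3,a3)→stocked(a3,s3) ✓  (c4,s4,a1)→stocked(a1,s4) ✓
Counterexamples (restrictor triples failing the scope): 0.

0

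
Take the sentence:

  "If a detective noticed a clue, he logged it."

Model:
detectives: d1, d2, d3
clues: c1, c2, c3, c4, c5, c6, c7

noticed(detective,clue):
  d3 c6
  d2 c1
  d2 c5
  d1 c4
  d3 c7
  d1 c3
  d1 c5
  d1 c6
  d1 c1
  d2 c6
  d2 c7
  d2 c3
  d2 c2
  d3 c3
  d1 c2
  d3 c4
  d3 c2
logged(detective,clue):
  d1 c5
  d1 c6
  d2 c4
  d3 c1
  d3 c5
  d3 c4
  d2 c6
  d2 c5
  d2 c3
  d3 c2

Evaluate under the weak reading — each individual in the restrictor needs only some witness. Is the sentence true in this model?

True

"it" takes "a clue" as antecedent — a donkey pronoun bound across the clause boundary.
Weak reading: every detective d with some noticed-clue has at least one noticed-clue c such that logged(d,c).
Per detective: d1:✓  d2:✓  d3:✓
Every detective in the restrictor has a witness.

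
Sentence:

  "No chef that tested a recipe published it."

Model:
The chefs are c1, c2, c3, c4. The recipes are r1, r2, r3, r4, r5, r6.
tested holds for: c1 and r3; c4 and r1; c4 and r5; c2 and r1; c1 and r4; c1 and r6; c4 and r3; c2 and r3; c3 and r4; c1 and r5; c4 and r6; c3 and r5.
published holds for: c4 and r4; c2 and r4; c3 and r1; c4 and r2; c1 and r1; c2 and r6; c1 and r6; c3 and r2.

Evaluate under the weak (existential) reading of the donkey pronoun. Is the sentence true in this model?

False

"it" takes "a recipe" as antecedent — a donkey pronoun bound across the clause boundary.
Truth condition: for no (c,r) with tested(c,r) does published(c,r) hold.
Restrictor pairs — does the scope hold? (c1,r3):fails  (c1,r4):fails  (c1,r5):fails  (c1,r6):holds  (c2,r1):fails  (c2,r3):fails  (c3,r4):fails  (c3,r5):fails  (c4,r1):fails  (c4,r3):fails  (c4,r5):fails  (c4,r6):fails
Scope holds for 1 pair(s), so the sentence is false.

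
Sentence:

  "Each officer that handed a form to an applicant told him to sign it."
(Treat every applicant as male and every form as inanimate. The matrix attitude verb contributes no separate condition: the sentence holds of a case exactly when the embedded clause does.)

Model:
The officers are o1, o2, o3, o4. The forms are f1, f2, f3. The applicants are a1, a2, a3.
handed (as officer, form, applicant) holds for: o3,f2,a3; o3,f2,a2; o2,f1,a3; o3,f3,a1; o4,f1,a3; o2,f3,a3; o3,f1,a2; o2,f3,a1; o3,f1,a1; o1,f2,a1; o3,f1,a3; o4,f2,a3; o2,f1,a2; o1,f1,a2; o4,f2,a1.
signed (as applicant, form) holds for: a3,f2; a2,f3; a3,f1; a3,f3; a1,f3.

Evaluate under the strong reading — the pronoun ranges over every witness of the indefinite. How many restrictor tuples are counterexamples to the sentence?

7

"him" takes "an applicant" as antecedent and "it" takes "a form"; both are donkey pronouns co-varying with the restrictor.
Strong reading: for every (o,f,a) with handed(o,f,a), signed(a,f).
Restrictor triples: (o1,f1,a2)→signed(a2,f1) ✗  (o1,f2,a1)→signed(a1,f2) ✗  (o2,f1,a2)→signed(a2,f1) ✗  (o2,f1,a3)→signed(a3,f1) ✓  (o2,f3,a1)→signed(a1,f3) ✓  (o2,f3,a3)→signed(a3,f3) ✓  (o3,f1,a1)→signed(a1,f1) ✗  (o3,f1,a2)→signed(a2,f1) ✗  (o3,f1,a3)→signed(a3,f1) ✓  (o3,f2,a2)→signed(a2,f2) ✗  (o3,f2,a3)→signed(a3,f2) ✓  (o3,f3,a1)→signed(a1,f3) ✓  (o4,f1,a3)→signed(a3,f1) ✓  (o4,f2,a1)→signed(a1,f2) ✗  (o4,f2,a3)→signed(a3,f2) ✓
Counterexamples (restrictor triples failing the scope): 7.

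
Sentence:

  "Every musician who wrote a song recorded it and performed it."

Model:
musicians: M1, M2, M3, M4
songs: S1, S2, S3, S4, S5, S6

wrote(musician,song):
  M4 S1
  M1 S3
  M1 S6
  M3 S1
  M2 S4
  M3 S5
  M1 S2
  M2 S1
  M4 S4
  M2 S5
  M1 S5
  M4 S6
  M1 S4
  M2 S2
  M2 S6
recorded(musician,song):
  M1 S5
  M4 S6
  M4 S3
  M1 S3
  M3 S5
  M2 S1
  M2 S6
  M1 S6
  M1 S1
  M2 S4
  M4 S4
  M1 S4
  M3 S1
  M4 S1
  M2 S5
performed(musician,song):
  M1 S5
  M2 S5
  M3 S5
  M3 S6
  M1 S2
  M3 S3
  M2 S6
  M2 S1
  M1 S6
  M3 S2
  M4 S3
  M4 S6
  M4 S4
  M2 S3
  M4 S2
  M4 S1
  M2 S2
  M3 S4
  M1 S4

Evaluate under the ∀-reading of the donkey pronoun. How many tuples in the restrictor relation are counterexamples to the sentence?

"it" takes "a song" as antecedent — a donkey pronoun bound across the clause boundary.
Strong reading: for every (m,s) with wrote(m,s), recorded(m,s) ∧ performed(m,s).
Restrictor pairs: (M1,S2) ✗  (M1,S3) ✗  (M1,S4) ✓  (M1,S5) ✓  (M1,S6) ✓  (M2,S1) ✓  (M2,S2) ✗  (M2,S4) ✗  (M2,S5) ✓  (M2,S6) ✓  (M3,S1) ✗  (M3,S5) ✓  (M4,S1) ✓  (M4,S4) ✓  (M4,S6) ✓
Counterexamples (restrictor pairs failing the scope): 5.

5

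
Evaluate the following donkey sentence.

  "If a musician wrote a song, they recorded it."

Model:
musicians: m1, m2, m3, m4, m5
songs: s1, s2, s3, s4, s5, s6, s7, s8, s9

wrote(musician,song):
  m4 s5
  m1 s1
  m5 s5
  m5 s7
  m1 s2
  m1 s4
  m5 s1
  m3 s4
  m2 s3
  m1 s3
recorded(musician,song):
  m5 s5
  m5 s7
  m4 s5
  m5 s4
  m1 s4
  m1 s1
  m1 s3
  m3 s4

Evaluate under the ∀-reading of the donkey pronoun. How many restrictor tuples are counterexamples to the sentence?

"it" takes "a song" as antecedent — a donkey pronoun bound across the clause boundary.
Strong reading: for every (m,s) with wrote(m,s), recorded(m,s).
Restrictor pairs: (m1,s1) ✓  (m1,s2) ✗  (m1,s3) ✓  (m1,s4) ✓  (m2,s3) ✗  (m3,s4) ✓  (m4,s5) ✓  (m5,s1) ✗  (m5,s5) ✓  (m5,s7) ✓
Counterexamples (restrictor pairs failing the scope): 3.

3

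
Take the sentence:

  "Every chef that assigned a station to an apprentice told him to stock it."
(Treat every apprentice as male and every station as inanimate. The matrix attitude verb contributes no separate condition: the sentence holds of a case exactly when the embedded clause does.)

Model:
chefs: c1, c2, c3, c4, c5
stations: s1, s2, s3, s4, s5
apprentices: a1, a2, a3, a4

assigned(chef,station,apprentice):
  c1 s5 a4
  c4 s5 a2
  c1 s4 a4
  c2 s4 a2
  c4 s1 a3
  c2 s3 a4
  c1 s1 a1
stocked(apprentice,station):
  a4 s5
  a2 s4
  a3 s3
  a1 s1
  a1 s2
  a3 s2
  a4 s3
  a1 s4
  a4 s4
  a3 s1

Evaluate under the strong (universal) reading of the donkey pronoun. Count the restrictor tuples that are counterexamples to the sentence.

1

"him" takes "an apprentice" as antecedent and "it" takes "a station"; both are donkey pronouns co-varying with the restrictor.
Strong reading: for every (c,s,a) with assigned(c,s,a), stocked(a,s).
Restrictor triples: (c1,s1,a1)→stocked(a1,s1) ✓  (c1,s4,a4)→stocked(a4,s4) ✓  (c1,s5,a4)→stocked(a4,s5) ✓  (c2,s3,a4)→stocked(a4,s3) ✓  (c2,s4,a2)→stocked(a2,s4) ✓  (c4,s1,a3)→stocked(a3,s1) ✓  (c4,s5,a2)→stocked(a2,s5) ✗
Counterexamples (restrictor triples failing the scope): 1.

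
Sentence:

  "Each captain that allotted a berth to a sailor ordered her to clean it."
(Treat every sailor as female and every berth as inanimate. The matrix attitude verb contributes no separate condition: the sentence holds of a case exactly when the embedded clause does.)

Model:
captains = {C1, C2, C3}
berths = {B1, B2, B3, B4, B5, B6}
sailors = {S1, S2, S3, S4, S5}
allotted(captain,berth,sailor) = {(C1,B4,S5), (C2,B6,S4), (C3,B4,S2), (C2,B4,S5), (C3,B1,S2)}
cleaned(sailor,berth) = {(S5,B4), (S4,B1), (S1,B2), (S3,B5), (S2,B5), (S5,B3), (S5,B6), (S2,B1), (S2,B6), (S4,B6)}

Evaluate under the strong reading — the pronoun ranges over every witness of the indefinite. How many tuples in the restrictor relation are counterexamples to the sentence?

"her" takes "a sailor" as antecedent and "it" takes "a berth"; both are donkey pronouns co-varying with the restrictor.
Strong reading: for every (c,b,s) with allotted(c,b,s), cleaned(s,b).
Restrictor triples: (C1,B4,S5)→cleaned(S5,B4) ✓  (C2,B4,S5)→cleaned(S5,B4) ✓  (C2,B6,S4)→cleaned(S4,B6) ✓  (C3,B1,S2)→cleaned(S2,B1) ✓  (C3,B4,S2)→cleaned(S2,B4) ✗
Counterexamples (restrictor triples failing the scope): 1.

1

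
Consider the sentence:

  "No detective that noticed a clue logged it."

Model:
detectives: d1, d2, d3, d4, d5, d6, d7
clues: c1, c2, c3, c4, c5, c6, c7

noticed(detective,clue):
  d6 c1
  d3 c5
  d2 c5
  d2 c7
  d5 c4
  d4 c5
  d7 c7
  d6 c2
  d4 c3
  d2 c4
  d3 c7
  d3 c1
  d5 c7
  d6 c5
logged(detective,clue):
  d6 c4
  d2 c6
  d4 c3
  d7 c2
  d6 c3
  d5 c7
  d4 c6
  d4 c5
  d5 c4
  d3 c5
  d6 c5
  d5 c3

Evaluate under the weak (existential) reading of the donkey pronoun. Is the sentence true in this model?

"it" takes "a clue" as antecedent — a donkey pronoun bound across the clause boundary.
Truth condition: for no (d,c) with noticed(d,c) does logged(d,c) hold.
Restrictor pairs — does the scope hold? (d2,c4):fails  (d2,c5):fails  (d2,c7):fails  (d3,c1):fails  (d3,c5):holds  (d3,c7):fails  (d4,c3):holds  (d4,c5):holds  (d5,c4):holds  (d5,c7):holds  (d6,c1):fails  (d6,c2):fails  (d6,c5):holds  (d7,c7):fails
Scope holds for 6 pair(s), so the sentence is false.

False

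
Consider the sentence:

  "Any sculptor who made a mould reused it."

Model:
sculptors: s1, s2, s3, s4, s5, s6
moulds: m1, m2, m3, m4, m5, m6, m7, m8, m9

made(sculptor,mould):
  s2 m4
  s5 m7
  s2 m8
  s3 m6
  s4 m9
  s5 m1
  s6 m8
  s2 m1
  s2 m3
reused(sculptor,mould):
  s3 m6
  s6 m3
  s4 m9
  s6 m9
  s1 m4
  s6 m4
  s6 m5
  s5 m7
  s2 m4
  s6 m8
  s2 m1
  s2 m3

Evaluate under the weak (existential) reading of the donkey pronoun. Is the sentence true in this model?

"it" takes "a mould" as antecedent — a donkey pronoun bound across the clause boundary.
Weak reading: every sculptor s with some made-mould has at least one made-mould m such that reused(s,m).
Per sculptor: s2:✓  s3:✓  s4:✓  s5:✓  s6:✓
Every sculptor in the restrictor has a witness.

True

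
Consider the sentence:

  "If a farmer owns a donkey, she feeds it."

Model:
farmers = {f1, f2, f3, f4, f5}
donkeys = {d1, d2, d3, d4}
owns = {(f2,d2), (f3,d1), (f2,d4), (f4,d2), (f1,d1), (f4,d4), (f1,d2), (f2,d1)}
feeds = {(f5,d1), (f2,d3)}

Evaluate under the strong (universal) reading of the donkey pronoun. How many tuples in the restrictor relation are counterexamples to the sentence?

8

"it" takes "a donkey" as antecedent — a donkey pronoun bound across the clause boundary.
Strong reading: for every (f,d) with owns(f,d), feeds(f,d).
Restrictor pairs: (f1,d1) ✗  (f1,d2) ✗  (f2,d1) ✗  (f2,d2) ✗  (f2,d4) ✗  (f3,d1) ✗  (f4,d2) ✗  (f4,d4) ✗
Counterexamples (restrictor pairs failing the scope): 8.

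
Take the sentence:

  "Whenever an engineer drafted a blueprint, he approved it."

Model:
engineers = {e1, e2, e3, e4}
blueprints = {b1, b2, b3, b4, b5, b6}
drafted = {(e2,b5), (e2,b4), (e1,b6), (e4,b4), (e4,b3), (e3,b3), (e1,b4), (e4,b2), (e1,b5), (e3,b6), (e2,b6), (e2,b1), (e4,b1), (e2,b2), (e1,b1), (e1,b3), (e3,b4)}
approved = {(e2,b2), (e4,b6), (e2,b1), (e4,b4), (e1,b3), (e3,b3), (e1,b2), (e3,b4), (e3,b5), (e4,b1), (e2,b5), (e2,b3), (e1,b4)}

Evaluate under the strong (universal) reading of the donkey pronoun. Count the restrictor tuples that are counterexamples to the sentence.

8

"it" takes "a blueprint" as antecedent — a donkey pronoun bound across the clause boundary.
Strong reading: for every (e,b) with drafted(e,b), approved(e,b).
Restrictor pairs: (e1,b1) ✗  (e1,b3) ✓  (e1,b4) ✓  (e1,b5) ✗  (e1,b6) ✗  (e2,b1) ✓  (e2,b2) ✓  (e2,b4) ✗  (e2,b5) ✓  (e2,b6) ✗  (e3,b3) ✓  (e3,b4) ✓  (e3,b6) ✗  (e4,b1) ✓  (e4,b2) ✗  (e4,b3) ✗  (e4,b4) ✓
Counterexamples (restrictor pairs failing the scope): 8.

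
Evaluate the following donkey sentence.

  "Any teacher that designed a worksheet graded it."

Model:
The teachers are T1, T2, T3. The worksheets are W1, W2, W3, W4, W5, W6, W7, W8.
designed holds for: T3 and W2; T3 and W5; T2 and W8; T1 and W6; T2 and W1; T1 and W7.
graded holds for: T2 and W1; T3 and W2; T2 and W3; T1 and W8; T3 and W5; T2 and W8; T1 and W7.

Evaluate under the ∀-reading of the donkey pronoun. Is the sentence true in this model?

False

"it" takes "a worksheet" as antecedent — a donkey pronoun bound across the clause boundary.
Strong reading: for every (t,w) with designed(t,w), graded(t,w).
Restrictor pairs: (T1,W6) ✗  (T1,W7) ✓  (T2,W1) ✓  (T2,W8) ✓  (T3,W2) ✓  (T3,W5) ✓
Counterexample: (T1,W6) is in designed but fails the scope.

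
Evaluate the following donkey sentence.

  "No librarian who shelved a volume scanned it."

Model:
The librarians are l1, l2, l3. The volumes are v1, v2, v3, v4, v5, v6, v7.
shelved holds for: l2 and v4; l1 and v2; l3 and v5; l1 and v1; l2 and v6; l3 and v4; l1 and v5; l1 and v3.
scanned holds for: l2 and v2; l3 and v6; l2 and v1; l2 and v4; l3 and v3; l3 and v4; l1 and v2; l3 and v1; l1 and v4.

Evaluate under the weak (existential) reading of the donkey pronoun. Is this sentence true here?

"it" takes "a volume" as antecedent — a donkey pronoun bound across the clause boundary.
Truth condition: for no (l,v) with shelved(l,v) does scanned(l,v) hold.
Restrictor pairs — does the scope hold? (l1,v1):fails  (l1,v2):holds  (l1,v3):fails  (l1,v5):fails  (l2,v4):holds  (l2,v6):fails  (l3,v4):holds  (l3,v5):fails
Scope holds for 3 pair(s), so the sentence is false.

False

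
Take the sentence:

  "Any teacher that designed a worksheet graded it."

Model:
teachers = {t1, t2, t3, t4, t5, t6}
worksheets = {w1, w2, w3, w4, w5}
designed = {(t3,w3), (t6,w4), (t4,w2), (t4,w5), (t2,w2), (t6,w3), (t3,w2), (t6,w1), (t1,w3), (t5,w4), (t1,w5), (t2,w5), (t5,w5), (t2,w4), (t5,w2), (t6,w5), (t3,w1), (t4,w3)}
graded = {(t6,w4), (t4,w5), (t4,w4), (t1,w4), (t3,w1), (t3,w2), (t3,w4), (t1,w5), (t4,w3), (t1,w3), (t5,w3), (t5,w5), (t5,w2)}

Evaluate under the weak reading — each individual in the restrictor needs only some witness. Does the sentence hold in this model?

"it" takes "a worksheet" as antecedent — a donkey pronoun bound across the clause boundary.
Weak reading: every teacher t with some designed-worksheet has at least one designed-worksheet w such that graded(t,w).
Per teacher: t1:✓  t2:✗  t3:✓  t4:✓  t5:✓  t6:✓
t2 has no witness among its designed-worksheets.

False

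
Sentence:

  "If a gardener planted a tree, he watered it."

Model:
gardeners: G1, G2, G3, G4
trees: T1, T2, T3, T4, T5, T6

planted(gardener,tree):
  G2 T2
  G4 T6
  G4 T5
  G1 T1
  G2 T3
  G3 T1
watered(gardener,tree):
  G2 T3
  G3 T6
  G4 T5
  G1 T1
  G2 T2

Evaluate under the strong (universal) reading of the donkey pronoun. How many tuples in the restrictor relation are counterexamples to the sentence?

2

"it" takes "a tree" as antecedent — a donkey pronoun bound across the clause boundary.
Strong reading: for every (g,t) with planted(g,t), watered(g,t).
Restrictor pairs: (G1,T1) ✓  (G2,T2) ✓  (G2,T3) ✓  (G3,T1) ✗  (G4,T5) ✓  (G4,T6) ✗
Counterexamples (restrictor pairs failing the scope): 2.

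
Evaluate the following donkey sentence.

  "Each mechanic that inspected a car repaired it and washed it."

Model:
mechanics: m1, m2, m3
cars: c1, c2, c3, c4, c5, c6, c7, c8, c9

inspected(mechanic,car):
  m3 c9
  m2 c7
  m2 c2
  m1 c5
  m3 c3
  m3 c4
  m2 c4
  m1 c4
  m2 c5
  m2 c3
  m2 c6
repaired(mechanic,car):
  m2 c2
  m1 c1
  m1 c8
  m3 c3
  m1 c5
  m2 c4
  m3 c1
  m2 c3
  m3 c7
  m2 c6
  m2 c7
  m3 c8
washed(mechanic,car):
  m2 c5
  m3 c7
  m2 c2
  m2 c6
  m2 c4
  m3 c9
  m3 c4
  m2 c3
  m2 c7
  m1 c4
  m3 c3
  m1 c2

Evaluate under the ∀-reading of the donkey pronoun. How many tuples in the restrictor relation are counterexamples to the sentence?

5

"it" takes "a car" as antecedent — a donkey pronoun bound across the clause boundary.
Strong reading: for every (m,c) with inspected(m,c), repaired(m,c) ∧ washed(m,c).
Restrictor pairs: (m1,c4) ✗  (m1,c5) ✗  (m2,c2) ✓  (m2,c3) ✓  (m2,c4) ✓  (m2,c5) ✗  (m2,c6) ✓  (m2,c7) ✓  (m3,c3) ✓  (m3,c4) ✗  (m3,c9) ✗
Counterexamples (restrictor pairs failing the scope): 5.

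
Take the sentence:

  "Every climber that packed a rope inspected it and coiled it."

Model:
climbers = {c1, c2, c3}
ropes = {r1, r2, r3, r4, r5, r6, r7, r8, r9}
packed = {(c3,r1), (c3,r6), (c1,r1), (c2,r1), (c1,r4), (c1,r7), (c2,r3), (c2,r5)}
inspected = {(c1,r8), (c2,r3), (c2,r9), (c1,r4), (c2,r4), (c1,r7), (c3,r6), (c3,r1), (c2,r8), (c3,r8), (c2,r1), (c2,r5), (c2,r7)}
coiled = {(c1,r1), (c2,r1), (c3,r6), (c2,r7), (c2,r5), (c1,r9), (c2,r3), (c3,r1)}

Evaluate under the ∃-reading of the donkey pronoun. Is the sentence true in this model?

"it" takes "a rope" as antecedent — a donkey pronoun bound across the clause boundary.
Weak reading: every climber c with some packed-rope has at least one packed-rope r such that inspected(c,r) ∧ coiled(c,r).
Per climber: c1:✗  c2:✓  c3:✓
c1 has no witness among its packed-ropes.

False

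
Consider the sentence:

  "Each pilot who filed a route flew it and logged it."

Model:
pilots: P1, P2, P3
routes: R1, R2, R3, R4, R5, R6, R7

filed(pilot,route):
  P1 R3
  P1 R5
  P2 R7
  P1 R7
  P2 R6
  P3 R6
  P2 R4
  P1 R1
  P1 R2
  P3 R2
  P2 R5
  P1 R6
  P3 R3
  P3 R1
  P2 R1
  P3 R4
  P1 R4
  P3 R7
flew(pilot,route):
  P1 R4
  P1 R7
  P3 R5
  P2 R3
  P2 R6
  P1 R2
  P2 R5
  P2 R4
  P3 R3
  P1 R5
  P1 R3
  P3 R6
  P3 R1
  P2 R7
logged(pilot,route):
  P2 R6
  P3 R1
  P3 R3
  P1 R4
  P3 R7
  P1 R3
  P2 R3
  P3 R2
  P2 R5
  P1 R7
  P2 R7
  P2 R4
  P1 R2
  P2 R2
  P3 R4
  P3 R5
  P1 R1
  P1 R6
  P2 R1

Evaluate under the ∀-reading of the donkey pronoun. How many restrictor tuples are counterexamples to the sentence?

8

"it" takes "a route" as antecedent — a donkey pronoun bound across the clause boundary.
Strong reading: for every (p,r) with filed(p,r), flew(p,r) ∧ logged(p,r).
Restrictor pairs: (P1,R1) ✗  (P1,R2) ✓  (P1,R3) ✓  (P1,R4) ✓  (P1,R5) ✗  (P1,R6) ✗  (P1,R7) ✓  (P2,R1) ✗  (P2,R4) ✓  (P2,R5) ✓  (P2,R6) ✓  (P2,R7) ✓  (P3,R1) ✓  (P3,R2) ✗  (P3,R3) ✓  (P3,R4) ✗  (P3,R6) ✗  (P3,R7) ✗
Counterexamples (restrictor pairs failing the scope): 8.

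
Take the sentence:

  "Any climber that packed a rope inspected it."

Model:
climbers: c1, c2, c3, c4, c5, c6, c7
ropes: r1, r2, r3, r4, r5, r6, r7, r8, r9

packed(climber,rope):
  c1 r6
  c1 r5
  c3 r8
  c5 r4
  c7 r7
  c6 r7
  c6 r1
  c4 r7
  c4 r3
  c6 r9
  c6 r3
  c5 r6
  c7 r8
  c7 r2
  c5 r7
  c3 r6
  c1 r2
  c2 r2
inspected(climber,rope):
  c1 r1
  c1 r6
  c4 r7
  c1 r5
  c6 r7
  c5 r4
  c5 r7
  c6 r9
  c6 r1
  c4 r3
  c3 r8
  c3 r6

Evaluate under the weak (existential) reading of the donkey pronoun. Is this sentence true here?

"it" takes "a rope" as antecedent — a donkey pronoun bound across the clause boundary.
Weak reading: every climber c with some packed-rope has at least one packed-rope r such that inspected(c,r).
Per climber: c1:✓  c2:✗  c3:✓  c4:✓  c5:✓  c6:✓  c7:✗
c2 has no witness among its packed-ropes.

False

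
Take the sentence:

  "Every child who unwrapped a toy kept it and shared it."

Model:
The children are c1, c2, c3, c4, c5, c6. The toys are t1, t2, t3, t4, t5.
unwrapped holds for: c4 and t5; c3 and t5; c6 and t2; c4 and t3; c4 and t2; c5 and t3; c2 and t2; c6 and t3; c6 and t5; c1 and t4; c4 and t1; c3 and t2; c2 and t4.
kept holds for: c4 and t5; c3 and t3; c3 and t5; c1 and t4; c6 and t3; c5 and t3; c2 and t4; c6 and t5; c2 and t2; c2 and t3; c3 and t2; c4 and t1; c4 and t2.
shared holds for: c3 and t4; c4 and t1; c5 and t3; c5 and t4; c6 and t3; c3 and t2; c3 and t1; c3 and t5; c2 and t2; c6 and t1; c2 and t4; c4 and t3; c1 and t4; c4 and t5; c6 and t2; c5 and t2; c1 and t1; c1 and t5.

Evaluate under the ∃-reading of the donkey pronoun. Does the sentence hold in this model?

True

"it" takes "a toy" as antecedent — a donkey pronoun bound across the clause boundary.
Weak reading: every child c with some unwrapped-toy has at least one unwrapped-toy t such that kept(c,t) ∧ shared(c,t).
Per child: c1:✓  c2:✓  c3:✓  c4:✓  c5:✓  c6:✓
Every child in the restrictor has a witness.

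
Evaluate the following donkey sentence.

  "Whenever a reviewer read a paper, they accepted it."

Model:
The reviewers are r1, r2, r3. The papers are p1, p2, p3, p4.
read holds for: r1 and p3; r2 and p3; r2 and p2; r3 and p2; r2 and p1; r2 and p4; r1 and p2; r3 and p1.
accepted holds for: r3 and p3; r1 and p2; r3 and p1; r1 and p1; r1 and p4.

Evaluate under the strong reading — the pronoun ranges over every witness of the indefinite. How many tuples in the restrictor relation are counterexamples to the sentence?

"it" takes "a paper" as antecedent — a donkey pronoun bound across the clause boundary.
Strong reading: for every (r,p) with read(r,p), accepted(r,p).
Restrictor pairs: (r1,p2) ✓  (r1,p3) ✗  (r2,p1) ✗  (r2,p2) ✗  (r2,p3) ✗  (r2,p4) ✗  (r3,p1) ✓  (r3,p2) ✗
Counterexamples (restrictor pairs failing the scope): 6.

6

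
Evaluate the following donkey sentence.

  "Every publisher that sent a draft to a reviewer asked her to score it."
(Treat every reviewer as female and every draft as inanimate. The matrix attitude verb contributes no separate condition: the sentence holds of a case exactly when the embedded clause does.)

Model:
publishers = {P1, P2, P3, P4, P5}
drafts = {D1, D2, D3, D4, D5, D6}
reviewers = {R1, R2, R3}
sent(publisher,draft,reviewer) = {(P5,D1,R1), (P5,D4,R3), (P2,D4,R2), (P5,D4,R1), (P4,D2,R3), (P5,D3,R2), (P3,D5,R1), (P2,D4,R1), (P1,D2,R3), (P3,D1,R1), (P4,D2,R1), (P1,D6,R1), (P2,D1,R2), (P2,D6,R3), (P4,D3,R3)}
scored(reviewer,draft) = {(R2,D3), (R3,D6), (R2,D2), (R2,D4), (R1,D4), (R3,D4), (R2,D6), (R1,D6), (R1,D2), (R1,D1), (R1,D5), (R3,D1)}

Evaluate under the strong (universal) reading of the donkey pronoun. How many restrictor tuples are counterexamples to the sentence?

"her" takes "a reviewer" as antecedent and "it" takes "a draft"; both are donkey pronouns co-varying with the restrictor.
Strong reading: for every (p,d,r) with sent(p,d,r), scored(r,d).
Restrictor triples: (P1,D2,R3)→scored(R3,D2) ✗  (P1,D6,R1)→scored(R1,D6) ✓  (P2,D1,R2)→scored(R2,D1) ✗  (P2,D4,R1)→scored(R1,D4) ✓  (P2,D4,R2)→scored(R2,D4) ✓  (P2,D6,R3)→scored(R3,D6) ✓  (P3,D1,R1)→scored(R1,D1) ✓  (P3,D5,R1)→scored(R1,D5) ✓  (P4,D2,R1)→scored(R1,D2) ✓  (P4,D2,R3)→scored(R3,D2) ✗  (P4,D3,R3)→scored(R3,D3) ✗  (P5,D1,R1)→scored(R1,D1) ✓  (P5,D3,R2)→scored(R2,D3) ✓  (P5,D4,R1)→scored(R1,D4) ✓  (P5,D4,R3)→scored(R3,D4) ✓
Counterexamples (restrictor triples failing the scope): 4.

4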